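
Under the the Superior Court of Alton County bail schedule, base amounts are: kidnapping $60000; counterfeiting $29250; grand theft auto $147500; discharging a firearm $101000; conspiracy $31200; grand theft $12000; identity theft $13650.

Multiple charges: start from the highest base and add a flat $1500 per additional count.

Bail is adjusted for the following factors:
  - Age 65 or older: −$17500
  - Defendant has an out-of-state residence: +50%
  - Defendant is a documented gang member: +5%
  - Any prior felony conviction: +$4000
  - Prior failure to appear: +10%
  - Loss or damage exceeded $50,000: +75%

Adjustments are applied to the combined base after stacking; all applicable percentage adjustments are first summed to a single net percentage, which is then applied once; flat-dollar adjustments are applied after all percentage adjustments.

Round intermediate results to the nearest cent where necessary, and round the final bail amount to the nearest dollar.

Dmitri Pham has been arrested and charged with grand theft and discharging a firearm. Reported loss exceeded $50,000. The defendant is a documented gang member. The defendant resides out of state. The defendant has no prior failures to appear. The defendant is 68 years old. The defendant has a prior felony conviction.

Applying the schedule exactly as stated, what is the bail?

$222250

Base amounts from the schedule: grand theft $12000; discharging a firearm $101000.
Stacking rule: highest base plus $1500 per additional charge. Highest is discharging a firearm at $101000; 1 additional charge → +$1500. Combined base = $102500.
Net percentage adjustment: +50% +5% +75% = +130%. $102500 × 2.3 = $235750.
Age 65 or older (−$17500 flat): $235750 − $17500 = $218250.
Any prior felony conviction (+$4000 flat): $218250 + $4000 = $222250.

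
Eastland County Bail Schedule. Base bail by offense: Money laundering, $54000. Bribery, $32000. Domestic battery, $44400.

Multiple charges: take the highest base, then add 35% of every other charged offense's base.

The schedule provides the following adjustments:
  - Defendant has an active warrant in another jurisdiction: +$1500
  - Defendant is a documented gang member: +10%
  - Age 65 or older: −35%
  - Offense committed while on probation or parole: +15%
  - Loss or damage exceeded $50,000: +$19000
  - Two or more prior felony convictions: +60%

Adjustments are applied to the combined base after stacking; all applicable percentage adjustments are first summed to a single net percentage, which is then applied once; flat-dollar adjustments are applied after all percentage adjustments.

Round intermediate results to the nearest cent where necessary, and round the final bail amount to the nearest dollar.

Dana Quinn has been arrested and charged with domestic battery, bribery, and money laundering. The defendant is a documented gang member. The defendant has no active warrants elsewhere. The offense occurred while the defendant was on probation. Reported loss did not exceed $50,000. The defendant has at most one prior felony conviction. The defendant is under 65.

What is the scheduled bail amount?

Base amounts from the schedule: domestic battery $44400; bribery $32000; money laundering $54000.
Stacking rule: highest base plus 35% of each additional charge. Highest is money laundering at $54000. Additional: $44400 × 35% = $15540; $32000 × 35% = $11200. Combined base = $54000 + $26740 = $80740.
Net percentage adjustment: +10% +15% = +25%. $80740 × 1.25 = $100925.

$100925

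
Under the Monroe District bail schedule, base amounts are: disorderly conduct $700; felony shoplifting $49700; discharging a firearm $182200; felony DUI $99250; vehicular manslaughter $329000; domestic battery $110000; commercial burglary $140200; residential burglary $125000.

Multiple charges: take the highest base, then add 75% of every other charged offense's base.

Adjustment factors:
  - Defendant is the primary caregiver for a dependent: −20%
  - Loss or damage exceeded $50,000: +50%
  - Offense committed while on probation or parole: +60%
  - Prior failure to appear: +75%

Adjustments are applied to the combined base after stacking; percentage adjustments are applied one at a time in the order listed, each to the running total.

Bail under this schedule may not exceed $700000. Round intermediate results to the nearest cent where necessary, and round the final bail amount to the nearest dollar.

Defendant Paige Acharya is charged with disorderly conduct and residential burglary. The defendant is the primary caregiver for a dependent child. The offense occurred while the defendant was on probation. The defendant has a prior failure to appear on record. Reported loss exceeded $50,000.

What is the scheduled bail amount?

$421764

Base amounts from the schedule: disorderly conduct $700; residential burglary $125000.
Stacking rule: highest base plus 75% of each additional charge. Highest is residential burglary at $125000. Additional: $700 × 75% = $525. Combined base = $125000 + $525 = $125525.
Defendant is the primary caregiver for a dependent (−20%): $125525 × 0.8 = $100420.
Loss or damage exceeded $50,000 (+50%): $100420 × 1.5 = $150630.
Offense committed while on probation or parole (+60%): $150630 × 1.6 = $241008.
Prior failure to appear (+75%): $241008 × 1.75 = $421764.
$421764 is within the $700000 maximum.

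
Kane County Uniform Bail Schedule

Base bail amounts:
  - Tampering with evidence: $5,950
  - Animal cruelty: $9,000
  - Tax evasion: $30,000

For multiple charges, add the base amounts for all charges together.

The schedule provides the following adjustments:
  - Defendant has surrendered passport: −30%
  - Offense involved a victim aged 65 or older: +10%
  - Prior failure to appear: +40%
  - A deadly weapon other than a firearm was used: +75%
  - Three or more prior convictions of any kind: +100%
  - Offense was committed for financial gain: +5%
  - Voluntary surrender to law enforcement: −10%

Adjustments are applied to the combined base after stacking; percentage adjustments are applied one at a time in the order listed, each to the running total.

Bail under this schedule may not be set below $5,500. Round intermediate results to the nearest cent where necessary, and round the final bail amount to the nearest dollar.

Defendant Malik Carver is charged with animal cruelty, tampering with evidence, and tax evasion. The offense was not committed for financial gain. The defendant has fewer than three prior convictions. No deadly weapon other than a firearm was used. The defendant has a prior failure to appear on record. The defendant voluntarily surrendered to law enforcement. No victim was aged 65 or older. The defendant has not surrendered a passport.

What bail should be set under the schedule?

$56,637

Base amounts from the schedule: animal cruelty $9,000; tampering with evidence $5,950; tax evasion $30,000.
Stacking rule: sum of all bases. $9,000 + $5,950 + $30,000 = $44,950.
Prior failure to appear (+40%): $44,950 × 1.4 = $62,930.
Voluntary surrender to law enforcement (−10%): $62,930 × 0.9 = $56,637.
$56,637 is at or above the $5,500 minimum.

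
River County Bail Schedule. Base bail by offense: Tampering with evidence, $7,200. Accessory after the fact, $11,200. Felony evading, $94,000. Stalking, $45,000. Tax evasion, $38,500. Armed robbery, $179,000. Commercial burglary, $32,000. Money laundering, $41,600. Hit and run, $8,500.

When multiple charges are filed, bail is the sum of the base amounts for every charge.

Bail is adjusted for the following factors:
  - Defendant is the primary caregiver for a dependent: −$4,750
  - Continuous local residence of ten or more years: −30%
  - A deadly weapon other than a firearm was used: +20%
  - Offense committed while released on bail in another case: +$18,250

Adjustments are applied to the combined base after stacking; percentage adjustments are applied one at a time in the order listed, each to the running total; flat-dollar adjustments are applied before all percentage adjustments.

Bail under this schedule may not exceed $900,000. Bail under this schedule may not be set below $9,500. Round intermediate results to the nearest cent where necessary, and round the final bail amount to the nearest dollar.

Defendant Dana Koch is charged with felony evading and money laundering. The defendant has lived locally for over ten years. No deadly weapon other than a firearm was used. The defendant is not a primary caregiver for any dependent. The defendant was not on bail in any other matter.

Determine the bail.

$94,920

Base amounts from the schedule: felony evading $94,000; money laundering $41,600.
Stacking rule: sum of all bases. $94,000 + $41,600 = $135,600.
Continuous local residence of ten or more years (−30%): $135,600 × 0.7 = $94,920.
$94,920 is within the $900,000 maximum.
$94,920 is at or above the $9,500 minimum.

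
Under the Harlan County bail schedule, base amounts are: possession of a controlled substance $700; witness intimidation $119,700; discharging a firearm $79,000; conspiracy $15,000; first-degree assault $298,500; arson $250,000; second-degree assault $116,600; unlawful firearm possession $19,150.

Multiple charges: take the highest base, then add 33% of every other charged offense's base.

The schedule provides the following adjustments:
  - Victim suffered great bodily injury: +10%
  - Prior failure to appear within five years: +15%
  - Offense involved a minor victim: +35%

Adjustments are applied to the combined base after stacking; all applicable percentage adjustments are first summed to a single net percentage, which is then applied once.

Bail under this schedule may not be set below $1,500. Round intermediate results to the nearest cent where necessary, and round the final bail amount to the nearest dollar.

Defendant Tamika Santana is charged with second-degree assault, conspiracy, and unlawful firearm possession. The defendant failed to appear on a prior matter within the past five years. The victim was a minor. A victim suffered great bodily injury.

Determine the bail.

Base amounts from the schedule: second-degree assault $116,600; conspiracy $15,000; unlawful firearm possession $19,150.
Stacking rule: highest base plus 33% of each additional charge. Highest is second-degree assault at $116,600. Additional: $15,000 × 33% = $4,950; $19,150 × 33% = $6,319.50. Combined base = $116,600 + $11,269.50 = $127,869.50.
Net percentage adjustment: +10% +15% +35% = +60%. $127,869.50 × 1.6 = $204,591.20.
$204,591.20 is at or above the $1,500 minimum.
Rounded to the nearest dollar: $204,591.

$204,591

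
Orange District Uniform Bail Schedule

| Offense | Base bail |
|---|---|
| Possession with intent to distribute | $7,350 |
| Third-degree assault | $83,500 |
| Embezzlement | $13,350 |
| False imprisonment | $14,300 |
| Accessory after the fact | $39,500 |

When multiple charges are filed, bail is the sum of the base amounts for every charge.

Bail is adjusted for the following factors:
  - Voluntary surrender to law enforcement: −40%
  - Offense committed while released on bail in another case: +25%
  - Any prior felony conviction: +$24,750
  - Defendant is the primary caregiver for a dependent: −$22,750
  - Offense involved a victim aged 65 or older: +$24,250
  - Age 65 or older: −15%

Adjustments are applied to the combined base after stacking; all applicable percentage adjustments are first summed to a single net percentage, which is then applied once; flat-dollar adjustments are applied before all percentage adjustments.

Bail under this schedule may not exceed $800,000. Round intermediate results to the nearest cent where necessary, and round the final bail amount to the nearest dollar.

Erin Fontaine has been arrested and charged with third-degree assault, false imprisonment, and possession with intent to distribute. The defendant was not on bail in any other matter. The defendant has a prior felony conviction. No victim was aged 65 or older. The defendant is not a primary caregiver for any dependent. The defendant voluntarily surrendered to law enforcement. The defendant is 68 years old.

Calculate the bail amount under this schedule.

Base amounts from the schedule: third-degree assault $83,500; false imprisonment $14,300; possession with intent to distribute $7,350.
Stacking rule: sum of all bases. $83,500 + $14,300 + $7,350 = $105,150.
Any prior felony conviction (+$24,750 flat): $105,150 + $24,750 = $129,900.
Net percentage adjustment: −40% −15% = −55%. $129,900 × 0.45 = $58,455.
$58,455 is within the $800,000 maximum.

$58,455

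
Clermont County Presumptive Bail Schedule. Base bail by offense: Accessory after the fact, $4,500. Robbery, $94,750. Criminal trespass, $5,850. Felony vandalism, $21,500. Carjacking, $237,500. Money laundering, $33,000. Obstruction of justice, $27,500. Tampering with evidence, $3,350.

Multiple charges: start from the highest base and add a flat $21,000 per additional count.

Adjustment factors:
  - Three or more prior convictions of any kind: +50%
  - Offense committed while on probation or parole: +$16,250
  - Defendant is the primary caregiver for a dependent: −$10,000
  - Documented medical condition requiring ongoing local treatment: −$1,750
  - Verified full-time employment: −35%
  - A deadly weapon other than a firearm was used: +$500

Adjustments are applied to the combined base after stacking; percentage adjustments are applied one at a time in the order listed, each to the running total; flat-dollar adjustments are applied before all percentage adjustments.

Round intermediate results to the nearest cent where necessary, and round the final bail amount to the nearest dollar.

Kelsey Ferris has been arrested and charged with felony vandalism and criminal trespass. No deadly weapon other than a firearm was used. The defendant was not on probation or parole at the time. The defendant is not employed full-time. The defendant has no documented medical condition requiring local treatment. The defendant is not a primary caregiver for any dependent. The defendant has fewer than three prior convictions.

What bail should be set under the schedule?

$42,500

Base amounts from the schedule: felony vandalism $21,500; criminal trespass $5,850.
Stacking rule: highest base plus $21,000 per additional charge. Highest is felony vandalism at $21,500; 1 additional charge → +$21,000. Combined base = $42,500.
No adjustment factors apply to this defendant.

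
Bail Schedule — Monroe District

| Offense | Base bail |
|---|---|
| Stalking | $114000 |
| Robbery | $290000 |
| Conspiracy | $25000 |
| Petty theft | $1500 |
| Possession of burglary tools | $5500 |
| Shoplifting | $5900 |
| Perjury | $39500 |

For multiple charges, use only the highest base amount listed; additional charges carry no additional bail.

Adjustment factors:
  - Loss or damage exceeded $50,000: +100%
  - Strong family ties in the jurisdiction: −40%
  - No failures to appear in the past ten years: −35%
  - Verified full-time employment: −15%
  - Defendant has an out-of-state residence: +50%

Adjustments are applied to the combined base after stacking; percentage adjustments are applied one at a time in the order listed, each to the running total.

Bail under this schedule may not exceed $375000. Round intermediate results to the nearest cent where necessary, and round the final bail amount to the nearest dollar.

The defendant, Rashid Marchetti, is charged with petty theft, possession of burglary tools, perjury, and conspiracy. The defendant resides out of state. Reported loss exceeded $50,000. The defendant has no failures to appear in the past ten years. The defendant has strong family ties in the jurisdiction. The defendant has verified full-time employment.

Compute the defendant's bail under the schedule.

Base amounts from the schedule: petty theft $1500; possession of burglary tools $5500; perjury $39500; conspiracy $25000.
Stacking rule: use the highest base only. Highest is perjury at $39500. Combined base = $39500.
Loss or damage exceeded $50,000 (+100%): $39500 × 2 = $79000.
Strong family ties in the jurisdiction (−40%): $79000 × 0.6 = $47400.
No failures to appear in the past ten years (−35%): $47400 × 0.65 = $30810.
Verified full-time employment (−15%): $30810 × 0.85 = $26188.50.
Defendant has an out-of-state residence (+50%): $26188.50 × 1.5 = $39282.75.
$39282.75 is within the $375000 maximum.
Rounded to the nearest dollar: $39283.

$39283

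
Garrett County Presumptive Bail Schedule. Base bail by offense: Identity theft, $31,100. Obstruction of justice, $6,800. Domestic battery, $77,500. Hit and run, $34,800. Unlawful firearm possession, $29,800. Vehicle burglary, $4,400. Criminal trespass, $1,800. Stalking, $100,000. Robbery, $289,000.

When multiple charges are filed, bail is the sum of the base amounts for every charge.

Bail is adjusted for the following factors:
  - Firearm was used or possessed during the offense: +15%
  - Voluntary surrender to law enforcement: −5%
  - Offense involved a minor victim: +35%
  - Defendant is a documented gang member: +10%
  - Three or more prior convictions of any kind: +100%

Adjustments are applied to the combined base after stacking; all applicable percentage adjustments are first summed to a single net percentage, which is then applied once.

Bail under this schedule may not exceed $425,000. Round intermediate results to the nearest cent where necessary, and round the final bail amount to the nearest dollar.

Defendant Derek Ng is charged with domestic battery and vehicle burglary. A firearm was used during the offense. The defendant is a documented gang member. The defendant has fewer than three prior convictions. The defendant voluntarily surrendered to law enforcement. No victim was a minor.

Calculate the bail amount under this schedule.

Base amounts from the schedule: domestic battery $77,500; vehicle burglary $4,400.
Stacking rule: sum of all bases. $77,500 + $4,400 = $81,900.
Net percentage adjustment: +15% −5% +10% = +20%. $81,900 × 1.2 = $98,280.
$98,280 is within the $425,000 maximum.

$98,280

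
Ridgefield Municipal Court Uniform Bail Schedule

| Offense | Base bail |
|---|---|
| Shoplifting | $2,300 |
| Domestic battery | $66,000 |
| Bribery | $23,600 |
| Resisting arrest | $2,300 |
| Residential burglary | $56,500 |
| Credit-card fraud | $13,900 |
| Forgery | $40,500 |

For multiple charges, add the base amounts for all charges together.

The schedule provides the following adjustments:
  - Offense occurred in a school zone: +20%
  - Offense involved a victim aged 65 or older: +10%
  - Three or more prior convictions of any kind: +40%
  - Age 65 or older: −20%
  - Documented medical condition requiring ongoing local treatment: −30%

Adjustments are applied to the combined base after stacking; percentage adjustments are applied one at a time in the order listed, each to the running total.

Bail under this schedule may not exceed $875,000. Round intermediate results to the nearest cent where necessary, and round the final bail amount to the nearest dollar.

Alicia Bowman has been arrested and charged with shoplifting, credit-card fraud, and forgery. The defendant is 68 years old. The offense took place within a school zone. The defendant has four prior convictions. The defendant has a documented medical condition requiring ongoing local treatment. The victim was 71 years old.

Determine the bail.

$58,678

Base amounts from the schedule: shoplifting $2,300; credit-card fraud $13,900; forgery $40,500.
Stacking rule: sum of all bases. $2,300 + $13,900 + $40,500 = $56,700.
Offense occurred in a school zone (+20%): $56,700 × 1.2 = $68,040.
Offense involved a victim aged 65 or older (+10%): $68,040 × 1.1 = $74,844.
Three or more prior convictions of any kind (+40%): $74,844 × 1.4 = $104,781.60.
Age 65 or older (−20%): $104,781.60 × 0.8 = $83,825.28.
Documented medical condition requiring ongoing local treatment (−30%): $83,825.28 × 0.7 = $58,677.70.
$58,677.70 is within the $875,000 maximum.
Rounded to the nearest dollar: $58,678.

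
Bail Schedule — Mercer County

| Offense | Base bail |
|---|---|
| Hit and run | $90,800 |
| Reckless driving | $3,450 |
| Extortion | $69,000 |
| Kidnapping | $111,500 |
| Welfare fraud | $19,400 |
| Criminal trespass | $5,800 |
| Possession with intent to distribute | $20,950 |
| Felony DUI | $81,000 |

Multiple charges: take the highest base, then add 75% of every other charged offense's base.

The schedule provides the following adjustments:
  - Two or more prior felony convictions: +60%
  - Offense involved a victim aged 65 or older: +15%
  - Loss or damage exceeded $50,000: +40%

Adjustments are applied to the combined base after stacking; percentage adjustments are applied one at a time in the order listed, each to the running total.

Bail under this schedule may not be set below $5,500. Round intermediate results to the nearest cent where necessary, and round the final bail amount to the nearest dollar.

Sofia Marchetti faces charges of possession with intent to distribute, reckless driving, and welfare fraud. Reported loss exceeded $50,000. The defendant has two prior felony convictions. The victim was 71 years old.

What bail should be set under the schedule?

Base amounts from the schedule: possession with intent to distribute $20,950; reckless driving $3,450; welfare fraud $19,400.
Stacking rule: highest base plus 75% of each additional charge. Highest is possession with intent to distribute at $20,950. Additional: $3,450 × 75% = $2,587.50; $19,400 × 75% = $14,550. Combined base = $20,950 + $17,137.50 = $38,087.50.
Two or more prior felony convictions (+60%): $38,087.50 × 1.6 = $60,940.
Offense involved a victim aged 65 or older (+15%): $60,940 × 1.15 = $70,081.
Loss or damage exceeded $50,000 (+40%): $70,081 × 1.4 = $98,113.40.
$98,113.40 is at or above the $5,500 minimum.
Rounded to the nearest dollar: $98,113.

$98,113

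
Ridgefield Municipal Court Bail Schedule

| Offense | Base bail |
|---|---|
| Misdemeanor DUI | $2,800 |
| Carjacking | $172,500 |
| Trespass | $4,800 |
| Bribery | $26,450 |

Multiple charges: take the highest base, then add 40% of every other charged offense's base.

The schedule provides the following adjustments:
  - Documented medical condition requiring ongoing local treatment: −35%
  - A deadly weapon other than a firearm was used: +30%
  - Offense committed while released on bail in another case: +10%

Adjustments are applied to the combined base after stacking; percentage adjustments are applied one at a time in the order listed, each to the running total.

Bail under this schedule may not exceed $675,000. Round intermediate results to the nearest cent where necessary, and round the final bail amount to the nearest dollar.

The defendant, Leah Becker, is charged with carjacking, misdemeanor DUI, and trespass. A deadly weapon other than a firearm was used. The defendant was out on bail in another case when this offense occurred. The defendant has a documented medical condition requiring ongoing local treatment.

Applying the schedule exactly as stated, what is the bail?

$163,164

Base amounts from the schedule: carjacking $172,500; misdemeanor DUI $2,800; trespass $4,800.
Stacking rule: highest base plus 40% of each additional charge. Highest is carjacking at $172,500. Additional: $2,800 × 40% = $1,120; $4,800 × 40% = $1,920. Combined base = $172,500 + $3,040 = $175,540.
Documented medical condition requiring ongoing local treatment (−35%): $175,540 × 0.65 = $114,101.
A deadly weapon other than a firearm was used (+30%): $114,101 × 1.3 = $148,331.30.
Offense committed while released on bail in another case (+10%): $148,331.30 × 1.1 = $163,164.43.
$163,164.43 is within the $675,000 maximum.
Rounded to the nearest dollar: $163,164.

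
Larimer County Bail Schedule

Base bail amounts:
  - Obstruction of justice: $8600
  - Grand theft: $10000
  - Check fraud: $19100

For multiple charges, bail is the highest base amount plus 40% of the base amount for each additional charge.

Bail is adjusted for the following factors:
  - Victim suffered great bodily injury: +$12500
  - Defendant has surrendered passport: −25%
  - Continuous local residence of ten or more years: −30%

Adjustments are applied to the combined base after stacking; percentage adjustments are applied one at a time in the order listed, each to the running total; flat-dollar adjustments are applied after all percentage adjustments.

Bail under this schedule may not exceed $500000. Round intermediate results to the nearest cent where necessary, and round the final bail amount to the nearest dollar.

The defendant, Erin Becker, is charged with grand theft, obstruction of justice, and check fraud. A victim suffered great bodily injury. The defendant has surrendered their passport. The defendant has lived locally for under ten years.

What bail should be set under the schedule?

Base amounts from the schedule: grand theft $10000; obstruction of justice $8600; check fraud $19100.
Stacking rule: highest base plus 40% of each additional charge. Highest is check fraud at $19100. Additional: $10000 × 40% = $4000; $8600 × 40% = $3440. Combined base = $19100 + $7440 = $26540.
Defendant has surrendered passport (−25%): $26540 × 0.75 = $19905.
Victim suffered great bodily injury (+$12500 flat): $19905 + $12500 = $32405.
$32405 is within the $500000 maximum.

$32405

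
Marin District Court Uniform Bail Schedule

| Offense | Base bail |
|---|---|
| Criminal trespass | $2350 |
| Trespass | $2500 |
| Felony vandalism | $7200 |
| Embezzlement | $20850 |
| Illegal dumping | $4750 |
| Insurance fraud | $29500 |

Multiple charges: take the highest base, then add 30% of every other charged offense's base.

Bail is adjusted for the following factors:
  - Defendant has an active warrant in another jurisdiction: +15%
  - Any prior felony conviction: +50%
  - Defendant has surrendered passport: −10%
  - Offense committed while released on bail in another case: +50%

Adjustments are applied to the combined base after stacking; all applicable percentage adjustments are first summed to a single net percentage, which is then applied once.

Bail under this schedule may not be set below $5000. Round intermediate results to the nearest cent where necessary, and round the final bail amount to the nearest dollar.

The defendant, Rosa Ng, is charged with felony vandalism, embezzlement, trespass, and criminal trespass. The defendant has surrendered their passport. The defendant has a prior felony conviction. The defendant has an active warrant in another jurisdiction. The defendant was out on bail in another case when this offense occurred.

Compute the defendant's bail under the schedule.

Base amounts from the schedule: felony vandalism $7200; embezzlement $20850; trespass $2500; criminal trespass $2350.
Stacking rule: highest base plus 30% of each additional charge. Highest is embezzlement at $20850. Additional: $7200 × 30% = $2160; $2500 × 30% = $750; $2350 × 30% = $705. Combined base = $20850 + $3615 = $24465.
Net percentage adjustment: +15% +50% −10% +50% = +105%. $24465 × 2.05 = $50153.25.
$50153.25 is at or above the $5000 minimum.
Rounded to the nearest dollar: $50153.

$50153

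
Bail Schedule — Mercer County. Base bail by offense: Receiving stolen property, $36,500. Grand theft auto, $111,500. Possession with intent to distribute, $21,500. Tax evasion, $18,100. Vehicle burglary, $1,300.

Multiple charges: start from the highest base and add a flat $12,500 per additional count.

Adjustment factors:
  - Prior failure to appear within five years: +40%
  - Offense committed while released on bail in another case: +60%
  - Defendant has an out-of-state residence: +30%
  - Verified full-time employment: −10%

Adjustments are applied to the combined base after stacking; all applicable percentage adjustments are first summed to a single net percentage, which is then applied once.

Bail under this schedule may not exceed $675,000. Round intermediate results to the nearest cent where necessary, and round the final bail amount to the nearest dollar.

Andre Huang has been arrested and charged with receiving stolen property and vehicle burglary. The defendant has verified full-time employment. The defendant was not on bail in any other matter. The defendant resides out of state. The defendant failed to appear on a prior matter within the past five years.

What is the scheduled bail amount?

$78,400

Base amounts from the schedule: receiving stolen property $36,500; vehicle burglary $1,300.
Stacking rule: highest base plus $12,500 per additional charge. Highest is receiving stolen property at $36,500; 1 additional charge → +$12,500. Combined base = $49,000.
Net percentage adjustment: +40% +30% −10% = +60%. $49,000 × 1.6 = $78,400.
$78,400 is within the $675,000 maximum.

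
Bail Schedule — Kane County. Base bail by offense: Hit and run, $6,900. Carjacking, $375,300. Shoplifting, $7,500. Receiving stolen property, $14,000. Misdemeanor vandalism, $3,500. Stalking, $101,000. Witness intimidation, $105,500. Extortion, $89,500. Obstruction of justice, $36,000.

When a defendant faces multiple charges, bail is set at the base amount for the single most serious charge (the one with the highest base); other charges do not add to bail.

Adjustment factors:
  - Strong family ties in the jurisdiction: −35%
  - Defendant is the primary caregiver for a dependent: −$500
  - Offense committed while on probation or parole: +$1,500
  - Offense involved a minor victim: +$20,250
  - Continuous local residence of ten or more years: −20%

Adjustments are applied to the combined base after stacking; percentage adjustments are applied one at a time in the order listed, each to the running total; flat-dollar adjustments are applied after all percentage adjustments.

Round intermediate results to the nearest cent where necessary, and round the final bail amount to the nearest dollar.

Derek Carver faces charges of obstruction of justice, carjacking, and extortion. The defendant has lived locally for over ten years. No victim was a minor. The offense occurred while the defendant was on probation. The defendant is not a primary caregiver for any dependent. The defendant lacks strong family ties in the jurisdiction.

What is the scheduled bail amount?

Base amounts from the schedule: obstruction of justice $36,000; carjacking $375,300; extortion $89,500.
Stacking rule: use the highest base only. Highest is carjacking at $375,300. Combined base = $375,300.
Continuous local residence of ten or more years (−20%): $375,300 × 0.8 = $300,240.
Offense committed while on probation or parole (+$1,500 flat): $300,240 + $1,500 = $301,740.

$301,740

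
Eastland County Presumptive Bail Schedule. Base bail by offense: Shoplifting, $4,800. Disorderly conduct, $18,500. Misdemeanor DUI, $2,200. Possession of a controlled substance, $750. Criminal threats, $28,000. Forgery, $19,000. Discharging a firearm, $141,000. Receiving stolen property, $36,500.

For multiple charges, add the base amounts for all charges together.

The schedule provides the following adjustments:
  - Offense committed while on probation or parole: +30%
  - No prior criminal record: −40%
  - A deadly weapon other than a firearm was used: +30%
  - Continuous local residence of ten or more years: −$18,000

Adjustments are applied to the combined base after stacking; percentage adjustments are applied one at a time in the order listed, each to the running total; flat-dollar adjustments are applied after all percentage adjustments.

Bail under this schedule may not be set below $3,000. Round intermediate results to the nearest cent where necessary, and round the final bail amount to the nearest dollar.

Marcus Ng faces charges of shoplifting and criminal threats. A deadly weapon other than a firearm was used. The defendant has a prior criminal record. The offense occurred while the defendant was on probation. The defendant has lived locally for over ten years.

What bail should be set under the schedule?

Base amounts from the schedule: shoplifting $4,800; criminal threats $28,000.
Stacking rule: sum of all bases. $4,800 + $28,000 = $32,800.
Offense committed while on probation or parole (+30%): $32,800 × 1.3 = $42,640.
A deadly weapon other than a firearm was used (+30%): $42,640 × 1.3 = $55,432.
Continuous local residence of ten or more years (−$18,000 flat): $55,432 − $18,000 = $37,432.
$37,432 is at or above the $3,000 minimum.

$37,432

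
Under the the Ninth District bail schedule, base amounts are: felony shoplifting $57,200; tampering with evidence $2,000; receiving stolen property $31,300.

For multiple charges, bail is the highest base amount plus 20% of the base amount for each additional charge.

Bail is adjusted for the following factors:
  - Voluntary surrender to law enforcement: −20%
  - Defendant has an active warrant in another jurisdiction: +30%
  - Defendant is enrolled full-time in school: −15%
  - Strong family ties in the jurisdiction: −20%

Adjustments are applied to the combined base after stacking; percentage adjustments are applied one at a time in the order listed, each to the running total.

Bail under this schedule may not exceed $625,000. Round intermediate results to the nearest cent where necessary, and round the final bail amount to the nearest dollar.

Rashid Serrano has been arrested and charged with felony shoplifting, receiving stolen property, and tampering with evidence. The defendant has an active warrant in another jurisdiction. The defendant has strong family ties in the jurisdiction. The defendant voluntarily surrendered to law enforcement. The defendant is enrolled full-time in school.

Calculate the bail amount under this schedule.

Base amounts from the schedule: felony shoplifting $57,200; receiving stolen property $31,300; tampering with evidence $2,000.
Stacking rule: highest base plus 20% of each additional charge. Highest is felony shoplifting at $57,200. Additional: $31,300 × 20% = $6,260; $2,000 × 20% = $400. Combined base = $57,200 + $6,660 = $63,860.
Voluntary surrender to law enforcement (−20%): $63,860 × 0.8 = $51,088.
Defendant has an active warrant in another jurisdiction (+30%): $51,088 × 1.3 = $66,414.40.
Defendant is enrolled full-time in school (−15%): $66,414.40 × 0.85 = $56,452.24.
Strong family ties in the jurisdiction (−20%): $56,452.24 × 0.8 = $45,161.79.
$45,161.79 is within the $625,000 maximum.
Rounded to the nearest dollar: $45,162.

$45,162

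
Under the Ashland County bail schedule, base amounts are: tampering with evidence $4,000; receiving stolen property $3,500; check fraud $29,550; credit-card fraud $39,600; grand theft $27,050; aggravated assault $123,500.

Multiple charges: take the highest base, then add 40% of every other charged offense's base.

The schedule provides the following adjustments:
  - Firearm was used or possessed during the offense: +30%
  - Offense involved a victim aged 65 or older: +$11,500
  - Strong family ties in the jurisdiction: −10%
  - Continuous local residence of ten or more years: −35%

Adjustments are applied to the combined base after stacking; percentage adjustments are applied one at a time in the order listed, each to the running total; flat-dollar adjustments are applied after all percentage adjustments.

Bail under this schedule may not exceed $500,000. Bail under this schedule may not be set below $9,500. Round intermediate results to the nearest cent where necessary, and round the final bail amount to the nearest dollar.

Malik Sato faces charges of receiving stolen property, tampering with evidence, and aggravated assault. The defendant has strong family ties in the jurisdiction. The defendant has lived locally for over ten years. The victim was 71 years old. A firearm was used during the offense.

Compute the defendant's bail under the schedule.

$107,703

Base amounts from the schedule: receiving stolen property $3,500; tampering with evidence $4,000; aggravated assault $123,500.
Stacking rule: highest base plus 40% of each additional charge. Highest is aggravated assault at $123,500. Additional: $3,500 × 40% = $1,400; $4,000 × 40% = $1,600. Combined base = $123,500 + $3,000 = $126,500.
Firearm was used or possessed during the offense (+30%): $126,500 × 1.3 = $164,450.
Strong family ties in the jurisdiction (−10%): $164,450 × 0.9 = $148,005.
Continuous local residence of ten or more years (−35%): $148,005 × 0.65 = $96,203.25.
Offense involved a victim aged 65 or older (+$11,500 flat): $96,203.25 + $11,500 = $107,703.25.
$107,703.25 is within the $500,000 maximum.
$107,703.25 is at or above the $9,500 minimum.
Rounded to the nearest dollar: $107,703.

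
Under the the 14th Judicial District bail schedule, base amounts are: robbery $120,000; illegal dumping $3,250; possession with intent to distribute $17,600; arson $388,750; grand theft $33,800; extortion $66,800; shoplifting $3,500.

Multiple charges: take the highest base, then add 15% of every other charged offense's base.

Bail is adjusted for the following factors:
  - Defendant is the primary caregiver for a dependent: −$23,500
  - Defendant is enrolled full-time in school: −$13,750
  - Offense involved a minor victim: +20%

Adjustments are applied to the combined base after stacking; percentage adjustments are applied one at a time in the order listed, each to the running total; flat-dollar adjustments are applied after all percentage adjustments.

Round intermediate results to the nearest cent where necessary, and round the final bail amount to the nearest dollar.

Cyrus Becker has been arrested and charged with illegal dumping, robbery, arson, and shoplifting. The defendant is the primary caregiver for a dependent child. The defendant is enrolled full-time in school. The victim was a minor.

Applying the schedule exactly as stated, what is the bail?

$452,065

Base amounts from the schedule: illegal dumping $3,250; robbery $120,000; arson $388,750; shoplifting $3,500.
Stacking rule: highest base plus 15% of each additional charge. Highest is arson at $388,750. Additional: $3,250 × 15% = $487.50; $120,000 × 15% = $18,000; $3,500 × 15% = $525. Combined base = $388,750 + $19,012.50 = $407,762.50.
Offense involved a minor victim (+20%): $407,762.50 × 1.2 = $489,315.
Defendant is the primary caregiver for a dependent (−$23,500 flat): $489,315 − $23,500 = $465,815.
Defendant is enrolled full-time in school (−$13,750 flat): $465,815 − $13,750 = $452,065.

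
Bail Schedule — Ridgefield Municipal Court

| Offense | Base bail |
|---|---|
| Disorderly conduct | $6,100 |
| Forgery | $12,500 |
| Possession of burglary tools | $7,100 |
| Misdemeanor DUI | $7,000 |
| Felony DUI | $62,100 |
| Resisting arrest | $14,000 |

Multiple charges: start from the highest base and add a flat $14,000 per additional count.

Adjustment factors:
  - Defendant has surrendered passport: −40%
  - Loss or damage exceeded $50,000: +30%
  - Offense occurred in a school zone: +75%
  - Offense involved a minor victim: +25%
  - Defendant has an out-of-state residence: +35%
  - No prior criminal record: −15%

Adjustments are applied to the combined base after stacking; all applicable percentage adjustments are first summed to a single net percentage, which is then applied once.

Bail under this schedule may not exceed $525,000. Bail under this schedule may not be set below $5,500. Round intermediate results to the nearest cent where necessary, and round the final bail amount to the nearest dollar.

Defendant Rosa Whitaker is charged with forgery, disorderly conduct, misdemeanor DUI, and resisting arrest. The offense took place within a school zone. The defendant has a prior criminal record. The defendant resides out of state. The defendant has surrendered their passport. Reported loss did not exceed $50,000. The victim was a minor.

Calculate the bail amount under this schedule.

Base amounts from the schedule: forgery $12,500; disorderly conduct $6,100; misdemeanor DUI $7,000; resisting arrest $14,000.
Stacking rule: highest base plus $14,000 per additional charge. Highest is resisting arrest at $14,000; 3 additional charges → +$42,000. Combined base = $56,000.
Net percentage adjustment: −40% +75% +25% +35% = +95%. $56,000 × 1.95 = $109,200.
$109,200 is within the $525,000 maximum.
$109,200 is at or above the $5,500 minimum.

$109,200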